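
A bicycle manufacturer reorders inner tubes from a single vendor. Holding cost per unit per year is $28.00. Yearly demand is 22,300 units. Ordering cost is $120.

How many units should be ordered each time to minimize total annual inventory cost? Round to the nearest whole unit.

EOQ = √(2DS/H) = √(2 × 22,300 × 120 / 28)
    = √(191,142.86) ≈ 437.20

437 units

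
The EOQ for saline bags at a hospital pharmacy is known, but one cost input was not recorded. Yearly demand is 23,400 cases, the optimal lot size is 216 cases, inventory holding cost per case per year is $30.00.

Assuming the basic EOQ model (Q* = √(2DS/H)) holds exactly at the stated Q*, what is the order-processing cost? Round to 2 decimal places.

Since Q* = (2DS/H)^½, squaring gives Q*²·H = 2DS.
S = Q²H / (2D) = 216² × 30 / (2 × 23,400) = 29.9077

$29.91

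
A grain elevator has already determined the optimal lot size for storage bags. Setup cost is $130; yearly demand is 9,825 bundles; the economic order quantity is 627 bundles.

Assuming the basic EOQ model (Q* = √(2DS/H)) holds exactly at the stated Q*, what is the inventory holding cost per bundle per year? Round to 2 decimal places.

$6.50

Since Q* = (2DS/H)^½, squaring gives Q*²·H = 2DS.
H = 2DS / Q² = 2 × 9,825 × 130 / 627² = 6.4979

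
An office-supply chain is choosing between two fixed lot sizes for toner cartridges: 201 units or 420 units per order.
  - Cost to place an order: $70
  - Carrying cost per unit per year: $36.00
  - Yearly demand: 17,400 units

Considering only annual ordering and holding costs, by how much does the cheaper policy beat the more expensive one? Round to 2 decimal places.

TC(Q) = (D/Q)S + (Q/2)H
TC(201) = (17,400/201)×70 + (201/2)×36 = $9,677.70
TC(420) = (17,400/420)×70 + (420/2)×36 = $10,460.00
Cheaper: Q = 201.  Difference = $782.30

$782.30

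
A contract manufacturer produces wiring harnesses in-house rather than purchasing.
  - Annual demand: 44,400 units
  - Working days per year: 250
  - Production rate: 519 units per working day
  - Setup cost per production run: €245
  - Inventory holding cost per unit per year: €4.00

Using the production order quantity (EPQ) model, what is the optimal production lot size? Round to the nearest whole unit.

Daily demand d = 44,400/250 = 177.600; p = 519; 1 − d/p = 0.65780
EPQ = √(2DS / (H(1 − d/p)))
    = √(2 × 44,400 × 245 / (4 × 0.65780)) ≈ 2,875.49

2,875 units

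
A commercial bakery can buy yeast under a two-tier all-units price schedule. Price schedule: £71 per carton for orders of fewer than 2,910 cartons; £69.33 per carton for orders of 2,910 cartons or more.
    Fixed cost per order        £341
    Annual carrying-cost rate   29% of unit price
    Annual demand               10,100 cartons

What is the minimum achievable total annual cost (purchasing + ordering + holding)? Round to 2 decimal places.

£729,009.16

H₁ = 29%×£71 = £20.5900;  H₂ = 29%×£69.33 = £20.1057
EOQ₁ = √(2×10,100×341/20.5900) = 578.40  (< 2,910, feasible at tier 1)
EOQ₂ = √(2×10,100×341/20.1057) = 585.32  (< 2,910 → use Q = 2,910 at tier-2 price)
TC(tier 1 (EOQ₁), Q≈578.4) = £729,009.16
TC(tier 2, Q≈2,910.0) = £730,670.33
Minimum at tier 1 (EOQ₁): £729,009.16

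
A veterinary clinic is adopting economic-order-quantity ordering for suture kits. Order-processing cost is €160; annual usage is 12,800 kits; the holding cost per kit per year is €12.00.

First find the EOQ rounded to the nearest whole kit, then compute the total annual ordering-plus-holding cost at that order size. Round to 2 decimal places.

€7,010.85

EOQ = √(2DS/H) = √(2 × 12,800 × 160 / 12)
    = √(341,333.33) ≈ 584.24 → Q = 584 kits
Annual ordering cost = (D/Q)·S = (12,800/584) × 160 = €3,506.85
Annual holding cost  = (Q/2)·H = (584/2) × 12 = €3,504.00
Total = €3,506.85 + €3,504.00 = €7,010.85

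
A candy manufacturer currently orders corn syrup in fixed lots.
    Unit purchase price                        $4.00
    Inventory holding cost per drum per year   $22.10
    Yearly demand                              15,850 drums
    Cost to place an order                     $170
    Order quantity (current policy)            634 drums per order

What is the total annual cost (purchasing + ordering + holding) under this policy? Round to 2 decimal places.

$74,655.70

Ordering: D/Q × S = 15,850/634 × $170 = $4,250.00
Holding:  Q/2 × H = 634/2 × $22.1 = $7,005.70
Purchase cost = D·C = 15,850 × 4 = $63,400.00
Total = $4,250.00 + $7,005.70 + $63,400.00 = $74,655.70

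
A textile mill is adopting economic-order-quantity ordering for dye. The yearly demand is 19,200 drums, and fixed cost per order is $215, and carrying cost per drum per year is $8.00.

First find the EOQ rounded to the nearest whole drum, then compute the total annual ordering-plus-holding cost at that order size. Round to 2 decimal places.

Q* = √(2·D·S / H) = √(2·19,200·215 / 8) = √1,032,000.0 ≈ 1,015.87 → Q = 1,016 drums
Ordering: D/Q × S = 19,200/1,016 × $215 = $4,062.99
Holding:  Q/2 × H = 1,016/2 × $8 = $4,064.00
Total = $4,062.99 + $4,064.00 = $8,126.99

$8,126.99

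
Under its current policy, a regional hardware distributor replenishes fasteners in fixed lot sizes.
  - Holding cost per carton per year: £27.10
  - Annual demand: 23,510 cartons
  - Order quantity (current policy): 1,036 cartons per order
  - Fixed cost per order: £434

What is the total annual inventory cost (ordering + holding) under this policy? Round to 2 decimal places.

Ordering: D/Q × S = 23,510/1,036 × £434 = £9,848.78
Holding:  Q/2 × H = 1,036/2 × £27.1 = £14,037.80
Total = £9,848.78 + £14,037.80 = £23,886.58

£23,886.58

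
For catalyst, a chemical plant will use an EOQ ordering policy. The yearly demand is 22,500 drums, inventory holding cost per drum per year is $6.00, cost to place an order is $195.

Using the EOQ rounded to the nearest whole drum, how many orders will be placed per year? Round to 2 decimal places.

Optimal lot size Q* = (2 × 22,500 × $195 / $6)^½ ≈ 1,209.34 → Q = 1,209
N = D/Q = 22,500/1,209 ≈ 18.610 orders/yr

18.61 orders per year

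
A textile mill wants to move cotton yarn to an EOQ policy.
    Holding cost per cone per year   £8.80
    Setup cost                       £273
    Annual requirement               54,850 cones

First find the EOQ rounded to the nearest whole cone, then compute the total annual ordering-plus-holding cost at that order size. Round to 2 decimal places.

£16,234.02

2DS/H = 2·54,850·273/8.8 = 3,403,193.18
EOQ = √3,403,193.18 ≈ 1,844.77 → Q = 1,845 cones
Orders/yr = 54,850/1,845 = 29.729; ordering cost = 29.729 × £273 = £8,116.02
Average inventory = 1,845/2 = 922.5; holding cost = 922.5 × £8.8 = £8,118.00
Total = £8,116.02 + £8,118.00 = £16,234.02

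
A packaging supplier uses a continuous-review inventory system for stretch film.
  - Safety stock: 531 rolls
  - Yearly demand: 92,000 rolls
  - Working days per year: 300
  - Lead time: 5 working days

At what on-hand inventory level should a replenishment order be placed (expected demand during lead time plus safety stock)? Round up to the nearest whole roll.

2,065 rolls

Daily demand d = 92,000 / 300 = 306.667 rolls/day
Demand during lead time = 306.667 × 5 = 1,533.33
Reorder point = 1,533.33 + 531 = 2,064.33 → round up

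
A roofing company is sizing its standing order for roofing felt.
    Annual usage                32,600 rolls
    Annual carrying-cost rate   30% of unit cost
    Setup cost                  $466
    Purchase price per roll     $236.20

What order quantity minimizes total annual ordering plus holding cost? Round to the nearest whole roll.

H = i·C = 0.3 × $236.2 = $70.8600 per roll-year
2DS/H = 2·32,600·466/70.86 = 428,777.87
EOQ = √428,777.87 ≈ 654.81

655 rolls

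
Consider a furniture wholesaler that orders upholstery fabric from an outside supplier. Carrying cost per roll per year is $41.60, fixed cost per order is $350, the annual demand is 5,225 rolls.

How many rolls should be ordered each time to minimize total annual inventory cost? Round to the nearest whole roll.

297 rolls

Q* = √(2·D·S / H) = √(2·5,225·350 / 41.6) = √87,920.7 ≈ 296.51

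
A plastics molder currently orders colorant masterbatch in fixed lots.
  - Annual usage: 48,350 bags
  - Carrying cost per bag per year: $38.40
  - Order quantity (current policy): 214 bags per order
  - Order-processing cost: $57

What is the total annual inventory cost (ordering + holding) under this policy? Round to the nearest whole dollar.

Ordering: D/Q × S = 48,350/214 × $57 = $12,878.27
Holding:  Q/2 × H = 214/2 × $38.4 = $4,108.80
Total = $12,878.27 + $4,108.80 = $16,987.07

$16,987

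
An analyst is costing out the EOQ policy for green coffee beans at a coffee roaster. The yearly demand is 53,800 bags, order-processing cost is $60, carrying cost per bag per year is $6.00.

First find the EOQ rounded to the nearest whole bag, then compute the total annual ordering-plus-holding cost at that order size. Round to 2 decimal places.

$6,223.83

EOQ = √(2DS/H) = √(2 × 53,800 × 60 / 6)
    = √(1,076,000.00) ≈ 1,037.30 → Q = 1,037 bags
Ordering: D/Q × S = 53,800/1,037 × $60 = $3,112.83
Holding:  Q/2 × H = 1,037/2 × $6 = $3,111.00
Total = $3,112.83 + $3,111.00 = $6,223.83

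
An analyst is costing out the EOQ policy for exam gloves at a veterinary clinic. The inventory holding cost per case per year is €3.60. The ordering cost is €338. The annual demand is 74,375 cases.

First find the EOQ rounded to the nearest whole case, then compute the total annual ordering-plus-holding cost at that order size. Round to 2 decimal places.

€13,453.59

Optimal lot size Q* = (2 × 74,375 × €338 / €3.6)^½ ≈ 3,737.11 → Q = 3,737 cases
Orders/yr = 74,375/3,737 = 19.902; ordering cost = 19.902 × €338 = €6,726.99
Average inventory = 3,737/2 = 1868.5; holding cost = 1868.5 × €3.6 = €6,726.60
Total = €6,726.99 + €6,726.60 = €13,453.59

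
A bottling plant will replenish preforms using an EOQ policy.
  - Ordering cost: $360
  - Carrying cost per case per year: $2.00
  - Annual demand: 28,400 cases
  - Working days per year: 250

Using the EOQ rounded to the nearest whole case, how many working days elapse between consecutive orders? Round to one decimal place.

Q* = √(2·D·S / H) = √(2·28,400·360 / 2) = √10,224,000.0 ≈ 3,197.50 → Q = 3,197 cases
T = Q/D × 250 days = 3,197/28,400 × 250 = 28.143 days

28.1 days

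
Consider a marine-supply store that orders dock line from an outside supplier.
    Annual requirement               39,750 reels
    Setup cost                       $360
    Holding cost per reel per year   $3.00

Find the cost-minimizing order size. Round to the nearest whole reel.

3,089 reels

Q* = √(2·D·S / H) = √(2·39,750·360 / 3) = √9,540,000.0 ≈ 3,088.69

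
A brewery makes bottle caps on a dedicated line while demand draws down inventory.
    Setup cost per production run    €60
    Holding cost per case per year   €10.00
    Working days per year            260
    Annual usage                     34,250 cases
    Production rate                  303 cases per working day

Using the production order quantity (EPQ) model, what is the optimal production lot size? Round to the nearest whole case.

853 cases

d = 34,250/260 = 131.7308 cases/day;  effective holding cost H(1 − d/p) = 10·(1 − 131.7308/303) = 5.65245
Q* = √(2DS / H_eff) = √(2·34,250·60 / 5.65245) ≈ 852.71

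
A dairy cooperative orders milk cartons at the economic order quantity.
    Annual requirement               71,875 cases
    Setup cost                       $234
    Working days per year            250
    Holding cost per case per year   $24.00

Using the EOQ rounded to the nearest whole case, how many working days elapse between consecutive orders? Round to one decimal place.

EOQ = √(2DS/H) = √(2 × 71,875 × 234 / 24)
    = √(1,401,562.50) ≈ 1,183.88 → Q = 1,184 cases
Days between orders = 250 / (D/Q) = 250 / 60.705 ≈ 4.118

4.1 days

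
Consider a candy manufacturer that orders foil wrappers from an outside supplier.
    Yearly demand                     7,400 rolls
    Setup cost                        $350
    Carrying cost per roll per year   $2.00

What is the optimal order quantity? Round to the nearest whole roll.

Q* = √(2·D·S / H) = √(2·7,400·350 / 2) = √2,590,000.0 ≈ 1,609.35

1,609 rolls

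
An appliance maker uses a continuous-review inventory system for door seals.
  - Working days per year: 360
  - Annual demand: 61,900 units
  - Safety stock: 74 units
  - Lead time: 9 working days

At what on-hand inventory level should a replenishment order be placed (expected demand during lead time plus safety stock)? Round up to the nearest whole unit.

Daily demand d = 61,900 / 360 = 171.944 units/day
Demand during lead time = 171.944 × 9 = 1,547.50
Reorder point = 1,547.50 + 74 = 1,621.50 → round up

1,622 units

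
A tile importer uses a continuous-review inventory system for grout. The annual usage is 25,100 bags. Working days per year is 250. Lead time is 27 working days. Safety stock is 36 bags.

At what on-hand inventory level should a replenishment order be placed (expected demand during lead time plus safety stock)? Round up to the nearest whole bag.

Daily demand d = 25,100 / 250 = 100.400 bags/day
Demand during lead time = 100.400 × 27 = 2,710.80
Reorder point = 2,710.80 + 36 = 2,746.80 → round up

2,747 bags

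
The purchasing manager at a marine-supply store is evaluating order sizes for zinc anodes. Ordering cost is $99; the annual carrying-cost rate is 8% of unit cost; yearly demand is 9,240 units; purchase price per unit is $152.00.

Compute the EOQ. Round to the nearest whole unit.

Holding cost per unit per year: H = 8% × $152 = $12.1600
EOQ = √(2DS/H) = √(2 × 9,240 × 99 / 12.16)
    = √(150,453.95) ≈ 387.88

388 units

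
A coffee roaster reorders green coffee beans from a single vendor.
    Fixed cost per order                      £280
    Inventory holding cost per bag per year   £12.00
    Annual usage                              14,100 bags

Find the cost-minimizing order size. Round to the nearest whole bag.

EOQ = √(2DS/H) = √(2 × 14,100 × 280 / 12)
    = √(658,000.00) ≈ 811.17

811 bags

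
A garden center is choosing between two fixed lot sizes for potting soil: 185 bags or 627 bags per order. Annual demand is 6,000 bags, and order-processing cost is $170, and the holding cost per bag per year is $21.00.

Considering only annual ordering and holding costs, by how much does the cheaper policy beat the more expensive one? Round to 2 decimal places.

Annual cost at Q: ordering D·S/Q plus holding Q·H/2.
TC(185) = (6,000/185)×170 + (185/2)×21 = $7,456.01
TC(627) = (6,000/627)×170 + (627/2)×21 = $8,210.29
Lots of 185 are cheaper by $754.28.

$754.28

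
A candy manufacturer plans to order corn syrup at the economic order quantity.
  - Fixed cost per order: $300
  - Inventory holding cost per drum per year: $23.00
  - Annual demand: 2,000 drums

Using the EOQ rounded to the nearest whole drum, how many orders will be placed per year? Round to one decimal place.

Optimal lot size Q* = (2 × 2,000 × $300 / $23)^½ ≈ 228.42 → Q = 228
N = D/Q = 2,000/228 ≈ 8.772 orders/yr

8.8 orders per year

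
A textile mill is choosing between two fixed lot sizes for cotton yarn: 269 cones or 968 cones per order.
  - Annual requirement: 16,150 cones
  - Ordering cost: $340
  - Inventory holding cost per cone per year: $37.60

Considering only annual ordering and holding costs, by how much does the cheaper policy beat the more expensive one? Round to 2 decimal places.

$1,598.92

TC(Q) = (D/Q)S + (Q/2)H
TC(269) = (16,150/269)×340 + (269/2)×37.6 = $25,469.84
TC(968) = (16,150/968)×340 + (968/2)×37.6 = $23,870.92
Cheaper: Q = 968.  Difference = $1,598.92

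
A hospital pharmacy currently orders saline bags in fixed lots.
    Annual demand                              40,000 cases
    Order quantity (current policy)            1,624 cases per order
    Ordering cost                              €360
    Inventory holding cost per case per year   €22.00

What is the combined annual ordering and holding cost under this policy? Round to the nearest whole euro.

Ordering: D/Q × S = 40,000/1,624 × €360 = €8,867.00
Holding:  Q/2 × H = 1,624/2 × €22 = €17,864.00
Total = €8,867.00 + €17,864.00 = €26,731.00

€26,731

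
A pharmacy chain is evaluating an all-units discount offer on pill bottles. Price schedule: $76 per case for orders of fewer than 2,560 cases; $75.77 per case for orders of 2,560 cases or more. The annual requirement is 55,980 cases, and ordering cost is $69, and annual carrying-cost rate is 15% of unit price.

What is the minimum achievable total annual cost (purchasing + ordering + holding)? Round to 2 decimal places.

H₁ = 15%×$76 = $11.4000;  H₂ = 15%×$75.77 = $11.3655
EOQ₁ = √(2×55,980×69/11.4000) = 823.20  (< 2,560, feasible at tier 1)
EOQ₂ = √(2×55,980×69/11.3655) = 824.45  (< 2,560 → use Q = 2,560 at tier-2 price)
TC(tier 1 (EOQ₁), Q≈823.2) = $4,263,864.44
TC(tier 2, Q≈2,560.0) = $4,257,661.28
Minimum at tier 2: $4,257,661.28

$4,257,661.28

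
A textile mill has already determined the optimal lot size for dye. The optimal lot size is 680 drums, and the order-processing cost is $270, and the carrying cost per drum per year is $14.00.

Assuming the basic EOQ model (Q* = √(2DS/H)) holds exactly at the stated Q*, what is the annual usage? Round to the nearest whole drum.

From Q* = √(2DS/H) ⇒ Q*² = 2DS/H.
D = Q²H / (2S) = 680² × 14 / (2 × 270) = 11,988.15

11,988 drums per year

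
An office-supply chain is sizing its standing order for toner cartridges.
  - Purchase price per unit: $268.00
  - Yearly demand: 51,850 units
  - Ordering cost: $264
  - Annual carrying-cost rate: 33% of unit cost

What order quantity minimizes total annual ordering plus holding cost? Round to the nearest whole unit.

Holding cost per unit per year: H = 33% × $268 = $88.4400
Q* = √(2·D·S / H) = √(2·51,850·264 / 88.44) = √309,552.2 ≈ 556.37

556 units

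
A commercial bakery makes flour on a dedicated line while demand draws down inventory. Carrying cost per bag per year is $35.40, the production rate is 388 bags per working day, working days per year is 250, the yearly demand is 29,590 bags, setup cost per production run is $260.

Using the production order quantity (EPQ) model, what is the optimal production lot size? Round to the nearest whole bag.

791 bags

d = 29,590/250 = 118.3600 bags/day;  effective holding cost H(1 − d/p) = 35.4·(1 − 118.3600/388) = 24.60118
Q* = √(2DS / H_eff) = √(2·29,590·260 / 24.60118) ≈ 790.85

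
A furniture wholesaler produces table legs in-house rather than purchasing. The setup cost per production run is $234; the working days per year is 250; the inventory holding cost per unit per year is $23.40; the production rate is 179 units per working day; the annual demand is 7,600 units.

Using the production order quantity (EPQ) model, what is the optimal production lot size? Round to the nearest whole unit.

428 units

d = 7,600/250 = 30.4000 units/day;  effective holding cost H(1 − d/p) = 23.4·(1 − 30.4000/179) = 19.42592
Q* = √(2DS / H_eff) = √(2·7,600·234 / 19.42592) ≈ 427.90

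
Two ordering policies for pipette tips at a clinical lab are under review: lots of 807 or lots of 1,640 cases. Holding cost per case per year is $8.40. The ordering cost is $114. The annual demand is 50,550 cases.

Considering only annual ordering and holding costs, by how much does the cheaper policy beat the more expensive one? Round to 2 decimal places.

For each Q, cost = (D/Q)·S + (Q/2)·H.
TC(807) = (50,550/807)×114 + (807/2)×8.4 = $10,530.29
TC(1,640) = (50,550/1,640)×114 + (1,640/2)×8.4 = $10,401.84
|ΔTC| = |$10,530.29 − $10,401.84| = $128.45

$128.45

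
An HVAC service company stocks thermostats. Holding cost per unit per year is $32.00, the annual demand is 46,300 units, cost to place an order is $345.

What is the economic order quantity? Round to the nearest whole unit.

2DS/H = 2·46,300·345/32 = 998,343.75
EOQ = √998,343.75 ≈ 999.17

999 units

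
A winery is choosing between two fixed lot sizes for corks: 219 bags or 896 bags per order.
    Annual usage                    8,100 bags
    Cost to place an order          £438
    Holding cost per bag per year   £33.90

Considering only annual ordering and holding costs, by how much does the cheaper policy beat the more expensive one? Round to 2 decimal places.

£765.25

TC(Q) = (D/Q)S + (Q/2)H
TC(219) = (8,100/219)×438 + (219/2)×33.9 = £19,912.05
TC(896) = (8,100/896)×438 + (896/2)×33.9 = £19,146.80
Lots of 896 are cheaper by £765.25.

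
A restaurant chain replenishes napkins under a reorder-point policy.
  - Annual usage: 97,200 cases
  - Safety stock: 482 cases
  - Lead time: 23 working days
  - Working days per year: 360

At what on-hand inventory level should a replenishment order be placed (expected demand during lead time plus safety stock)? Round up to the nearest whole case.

6,692 cases

Daily demand d = 97,200 / 360 = 270.000 cases/day
Demand during lead time = 270.000 × 23 = 6,210.00
Reorder point = 6,210.00 + 482 = 6,692.00 → round up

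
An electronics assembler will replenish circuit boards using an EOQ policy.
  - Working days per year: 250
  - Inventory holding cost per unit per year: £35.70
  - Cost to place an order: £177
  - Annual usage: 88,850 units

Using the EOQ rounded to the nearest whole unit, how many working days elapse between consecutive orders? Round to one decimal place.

EOQ = √(2DS/H) = √(2 × 88,850 × 177 / 35.7)
    = √(881,033.61) ≈ 938.63 → Q = 939 units
Days between orders = 250 / (D/Q) = 250 / 94.622 ≈ 2.642

2.6 days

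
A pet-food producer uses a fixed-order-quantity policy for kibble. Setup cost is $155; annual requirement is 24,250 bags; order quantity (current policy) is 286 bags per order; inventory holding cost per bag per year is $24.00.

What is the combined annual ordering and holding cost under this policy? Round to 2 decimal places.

Annual ordering cost = (D/Q)·S = (24,250/286) × 155 = $13,142.48
Annual holding cost  = (Q/2)·H = (286/2) × 24 = $3,432.00
Total = $13,142.48 + $3,432.00 = $16,574.48

$16,574.48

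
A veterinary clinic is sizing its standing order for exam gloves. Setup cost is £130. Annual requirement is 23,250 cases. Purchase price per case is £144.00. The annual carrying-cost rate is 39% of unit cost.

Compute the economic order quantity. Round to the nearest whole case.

328 cases

Carrying cost H = £144 × 39% = £56.1600/case/yr
EOQ = √(2DS/H) = √(2 × 23,250 × 130 / 56.16)
    = √(107,638.89) ≈ 328.08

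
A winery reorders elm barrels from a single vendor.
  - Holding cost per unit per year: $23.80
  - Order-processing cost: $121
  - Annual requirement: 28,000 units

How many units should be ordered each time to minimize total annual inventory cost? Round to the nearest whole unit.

Q* = √(2·D·S / H) = √(2·28,000·121 / 23.8) = √284,705.9 ≈ 533.58

534 units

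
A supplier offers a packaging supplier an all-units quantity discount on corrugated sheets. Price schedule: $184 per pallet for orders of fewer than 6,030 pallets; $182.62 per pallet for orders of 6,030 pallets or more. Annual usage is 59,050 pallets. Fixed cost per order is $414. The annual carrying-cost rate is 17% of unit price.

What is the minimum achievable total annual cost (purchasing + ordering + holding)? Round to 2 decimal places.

$10,881,367.06

H₁ = 17%×$184 = $31.2800;  H₂ = 17%×$182.62 = $31.0454
EOQ₁ = √(2×59,050×414/31.2800) = 1,250.24  (< 6,030, feasible at tier 1)
EOQ₂ = √(2×59,050×414/31.0454) = 1,254.95  (< 6,030 → use Q = 6,030 at tier-2 price)
TC(tier 1 (EOQ₁), Q≈1,250.2) = $10,904,307.36
TC(tier 2, Q≈6,030.0) = $10,881,367.06
Minimum at tier 2: $10,881,367.06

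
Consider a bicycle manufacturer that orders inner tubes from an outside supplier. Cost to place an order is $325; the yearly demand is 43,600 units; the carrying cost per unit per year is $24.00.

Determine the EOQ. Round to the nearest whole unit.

1,087 units

2DS/H = 2·43,600·325/24 = 1,180,833.33
EOQ = √1,180,833.33 ≈ 1,086.66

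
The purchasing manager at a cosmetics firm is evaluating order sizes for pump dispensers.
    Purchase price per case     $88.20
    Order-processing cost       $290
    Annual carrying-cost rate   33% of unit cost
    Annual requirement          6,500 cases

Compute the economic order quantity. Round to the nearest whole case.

360 cases

Holding cost per case per year: H = 33% × $88.2 = $29.1060
2DS/H = 2·6,500·290/29.106 = 129,526.56
EOQ = √129,526.56 ≈ 359.90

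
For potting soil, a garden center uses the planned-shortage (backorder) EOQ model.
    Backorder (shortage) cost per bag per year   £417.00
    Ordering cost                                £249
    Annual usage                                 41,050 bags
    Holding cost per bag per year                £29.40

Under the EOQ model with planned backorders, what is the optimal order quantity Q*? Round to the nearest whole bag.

863 bags

Basic EOQ = √(2·41,050·249/29.4) = 833.869
Backorder adjustment √((H+b)/b) = √((29.4+417)/417) = 1.0347
Q* = 833.869 × 1.0347 ≈ 862.76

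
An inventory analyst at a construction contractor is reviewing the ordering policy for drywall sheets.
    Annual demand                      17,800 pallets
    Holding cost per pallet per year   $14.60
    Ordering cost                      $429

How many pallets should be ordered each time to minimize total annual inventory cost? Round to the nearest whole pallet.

1,023 pallets

2DS/H = 2·17,800·429/14.6 = 1,046,054.79
EOQ = √1,046,054.79 ≈ 1,022.77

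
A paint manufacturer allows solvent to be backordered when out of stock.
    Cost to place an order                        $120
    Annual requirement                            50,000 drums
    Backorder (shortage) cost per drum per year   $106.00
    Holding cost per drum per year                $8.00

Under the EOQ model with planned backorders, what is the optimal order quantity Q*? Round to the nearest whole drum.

1,270 drums

Q* = √(2DS/H) · √((H + b)/b)
   = √(2 × 50,000 × 120 / 8) · √((8 + 106) / 106)
   = 1,224.745 × 1.0370 ≈ 1,270.12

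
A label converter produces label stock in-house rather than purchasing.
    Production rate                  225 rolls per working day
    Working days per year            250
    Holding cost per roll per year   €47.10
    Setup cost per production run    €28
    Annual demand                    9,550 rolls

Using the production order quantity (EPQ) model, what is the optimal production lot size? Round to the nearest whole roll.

Daily demand d = 9,550/250 = 38.200; p = 225; 1 − d/p = 0.83022
EPQ = √(2DS / (H(1 − d/p)))
    = √(2 × 9,550 × 28 / (47.1 × 0.83022)) ≈ 116.95

117 rolls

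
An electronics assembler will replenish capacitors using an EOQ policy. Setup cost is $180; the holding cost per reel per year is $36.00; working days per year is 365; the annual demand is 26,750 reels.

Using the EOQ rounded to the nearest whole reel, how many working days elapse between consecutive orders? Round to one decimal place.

7.1 days

Q* = √(2·D·S / H) = √(2·26,750·180 / 36) = √267,500.0 ≈ 517.20 → Q = 517 reels
Cycle time = (working days × Q)/D = (365 × 517) / 26,750 = 7.054 days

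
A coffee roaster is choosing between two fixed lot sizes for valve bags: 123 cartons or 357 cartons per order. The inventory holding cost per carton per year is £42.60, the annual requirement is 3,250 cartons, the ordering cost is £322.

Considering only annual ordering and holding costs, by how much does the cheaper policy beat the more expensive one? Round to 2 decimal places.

Annual cost at Q: ordering D·S/Q plus holding Q·H/2.
TC(123) = (3,250/123)×322 + (123/2)×42.6 = £11,128.03
TC(357) = (3,250/357)×322 + (357/2)×42.6 = £10,535.47
Lots of 357 are cheaper by £592.56.

£592.56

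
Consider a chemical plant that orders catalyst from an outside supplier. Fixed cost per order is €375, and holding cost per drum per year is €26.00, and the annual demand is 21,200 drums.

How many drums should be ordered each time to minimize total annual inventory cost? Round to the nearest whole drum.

782 drums

EOQ = √(2DS/H) = √(2 × 21,200 × 375 / 26)
    = √(611,538.46) ≈ 782.01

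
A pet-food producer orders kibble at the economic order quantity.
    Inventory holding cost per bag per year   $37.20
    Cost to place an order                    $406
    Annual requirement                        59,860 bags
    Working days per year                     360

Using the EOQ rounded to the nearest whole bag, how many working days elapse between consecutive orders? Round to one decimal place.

6.9 days

Optimal lot size Q* = (2 × 59,860 × $406 / $37.2)^½ ≈ 1,143.08 → Q = 1,143 bags
Cycle time = (working days × Q)/D = (360 × 1,143) / 59,860 = 6.874 days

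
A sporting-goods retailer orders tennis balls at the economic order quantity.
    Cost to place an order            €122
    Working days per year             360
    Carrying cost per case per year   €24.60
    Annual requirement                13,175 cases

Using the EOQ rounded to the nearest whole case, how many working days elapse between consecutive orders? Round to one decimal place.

9.9 days

EOQ = √(2DS/H) = √(2 × 13,175 × 122 / 24.6)
    = √(130,678.86) ≈ 361.50 → Q = 361 cases
T = Q/D × 360 days = 361/13,175 × 360 = 9.864 days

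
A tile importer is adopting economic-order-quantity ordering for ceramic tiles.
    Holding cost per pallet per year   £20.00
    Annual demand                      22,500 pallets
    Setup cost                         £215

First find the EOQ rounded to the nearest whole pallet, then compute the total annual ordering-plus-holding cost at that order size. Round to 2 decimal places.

£13,910.43

Q* = √(2·D·S / H) = √(2·22,500·215 / 20) = √483,750.0 ≈ 695.52 → Q = 696 pallets
Annual ordering cost = (D/Q)·S = (22,500/696) × 215 = £6,950.43
Annual holding cost  = (Q/2)·H = (696/2) × 20 = £6,960.00
Total = £6,950.43 + £6,960.00 = £13,910.43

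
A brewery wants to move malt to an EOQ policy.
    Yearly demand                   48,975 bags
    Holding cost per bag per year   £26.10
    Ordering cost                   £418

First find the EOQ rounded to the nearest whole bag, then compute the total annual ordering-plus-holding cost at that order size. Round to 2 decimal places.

2DS/H = 2·48,975·418/26.1 = 1,568,701.15
EOQ = √1,568,701.15 ≈ 1,252.48 → Q = 1,252 bags
Orders/yr = 48,975/1,252 = 39.117; ordering cost = 39.117 × £418 = £16,351.08
Average inventory = 1,252/2 = 626; holding cost = 626 × £26.1 = £16,338.60
Total = £16,351.08 + £16,338.60 = £32,689.68

£32,689.68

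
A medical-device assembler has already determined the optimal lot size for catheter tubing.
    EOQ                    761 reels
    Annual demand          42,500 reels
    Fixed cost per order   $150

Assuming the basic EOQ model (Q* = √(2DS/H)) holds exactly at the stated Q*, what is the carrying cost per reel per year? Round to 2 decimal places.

From Q* = √(2DS/H) ⇒ Q*² = 2DS/H.
H = 2DS / Q² = 2 × 42,500 × 150 / 761² = 22.0161

$22.02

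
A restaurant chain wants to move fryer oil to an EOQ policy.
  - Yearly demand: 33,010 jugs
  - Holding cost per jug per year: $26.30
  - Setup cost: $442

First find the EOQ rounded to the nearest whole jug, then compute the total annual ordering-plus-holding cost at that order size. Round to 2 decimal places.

Optimal lot size Q* = (2 × 33,010 × $442 / $26.3)^½ ≈ 1,053.35 → Q = 1,053 jugs
Orders/yr = 33,010/1,053 = 31.349; ordering cost = 31.349 × $442 = $13,856.05
Average inventory = 1,053/2 = 526.5; holding cost = 526.5 × $26.3 = $13,846.95
Total = $13,856.05 + $13,846.95 = $27,703.00

$27,703.00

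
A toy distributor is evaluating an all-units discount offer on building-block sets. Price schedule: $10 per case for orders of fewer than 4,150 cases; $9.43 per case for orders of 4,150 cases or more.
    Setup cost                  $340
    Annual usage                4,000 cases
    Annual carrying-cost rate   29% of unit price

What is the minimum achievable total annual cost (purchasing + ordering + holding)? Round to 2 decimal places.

$42,808.56

H₁ = 29%×$10 = $2.9000;  H₂ = 29%×$9.43 = $2.7347
EOQ₁ = √(2×4,000×340/2.9000) = 968.47  (< 4,150, feasible at tier 1)
EOQ₂ = √(2×4,000×340/2.7347) = 997.31  (< 4,150 → use Q = 4,150 at tier-2 price)
TC(tier 1 (EOQ₁), Q≈968.5) = $42,808.56
TC(tier 2, Q≈4,150.0) = $43,722.21
Minimum at tier 1 (EOQ₁): $42,808.56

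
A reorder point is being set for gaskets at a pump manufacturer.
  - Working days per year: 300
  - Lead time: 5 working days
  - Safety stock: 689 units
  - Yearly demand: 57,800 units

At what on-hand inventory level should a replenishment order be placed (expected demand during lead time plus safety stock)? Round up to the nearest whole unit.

1,653 units

Daily demand d = 57,800 / 300 = 192.667 units/day
Demand during lead time = 192.667 × 5 = 963.33
Reorder point = 963.33 + 689 = 1,652.33 → round up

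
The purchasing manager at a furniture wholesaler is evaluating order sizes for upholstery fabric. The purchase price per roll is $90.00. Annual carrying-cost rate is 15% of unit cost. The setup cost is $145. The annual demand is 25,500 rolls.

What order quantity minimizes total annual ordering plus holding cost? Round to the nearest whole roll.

Holding cost per roll per year: H = 15% × $90 = $13.5000
Optimal lot size Q* = (2 × 25,500 × $145 / $13.5)^½ ≈ 740.12

740 rolls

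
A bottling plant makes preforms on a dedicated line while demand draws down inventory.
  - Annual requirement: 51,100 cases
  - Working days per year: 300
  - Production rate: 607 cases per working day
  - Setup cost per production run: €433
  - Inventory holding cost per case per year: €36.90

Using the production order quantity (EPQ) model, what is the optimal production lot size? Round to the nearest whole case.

1,291 cases

Daily demand d = 51,100/300 = 170.333; p = 607; 1 − d/p = 0.71938
EPQ = √(2DS / (H(1 − d/p)))
    = √(2 × 51,100 × 433 / (36.9 × 0.71938)) ≈ 1,291.15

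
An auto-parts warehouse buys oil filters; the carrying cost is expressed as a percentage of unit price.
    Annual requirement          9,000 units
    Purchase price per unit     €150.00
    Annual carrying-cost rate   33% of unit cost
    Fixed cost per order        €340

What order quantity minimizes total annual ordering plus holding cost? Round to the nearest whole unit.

352 units

H = i·C = 0.33 × €150 = €49.5000 per unit-year
2DS/H = 2·9,000·340/49.5 = 123,636.36
EOQ = √123,636.36 ≈ 351.62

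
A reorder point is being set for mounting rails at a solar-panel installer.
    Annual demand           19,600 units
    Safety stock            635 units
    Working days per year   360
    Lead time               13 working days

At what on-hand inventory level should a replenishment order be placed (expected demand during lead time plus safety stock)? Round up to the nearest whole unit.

1,343 units

Daily demand d = 19,600 / 360 = 54.444 units/day
Demand during lead time = 54.444 × 13 = 707.78
Reorder point = 707.78 + 635 = 1,342.78 → round up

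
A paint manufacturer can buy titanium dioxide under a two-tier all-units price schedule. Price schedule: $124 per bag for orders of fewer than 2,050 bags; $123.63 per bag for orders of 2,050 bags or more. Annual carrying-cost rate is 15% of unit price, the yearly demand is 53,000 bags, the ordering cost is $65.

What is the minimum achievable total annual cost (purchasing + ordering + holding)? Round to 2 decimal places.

$6,573,078.60

H₁ = 15%×$124 = $18.6000;  H₂ = 15%×$123.63 = $18.5445
EOQ₁ = √(2×53,000×65/18.6000) = 608.63  (< 2,050, feasible at tier 1)
EOQ₂ = √(2×53,000×65/18.5445) = 609.54  (< 2,050 → use Q = 2,050 at tier-2 price)
TC(tier 1 (EOQ₁), Q≈608.6) = $6,583,320.51
TC(tier 2, Q≈2,050.0) = $6,573,078.60
Minimum at tier 2: $6,573,078.60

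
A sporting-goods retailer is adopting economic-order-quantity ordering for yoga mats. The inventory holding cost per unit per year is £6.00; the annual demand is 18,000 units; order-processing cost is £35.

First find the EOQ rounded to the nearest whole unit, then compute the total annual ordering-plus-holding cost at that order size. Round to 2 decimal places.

£2,749.55

2DS/H = 2·18,000·35/6 = 210,000.00
EOQ = √210,000.00 ≈ 458.26 → Q = 458 units
Annual ordering cost = (D/Q)·S = (18,000/458) × 35 = £1,375.55
Annual holding cost  = (Q/2)·H = (458/2) × 6 = £1,374.00
Total = £1,375.55 + £1,374.00 = £2,749.55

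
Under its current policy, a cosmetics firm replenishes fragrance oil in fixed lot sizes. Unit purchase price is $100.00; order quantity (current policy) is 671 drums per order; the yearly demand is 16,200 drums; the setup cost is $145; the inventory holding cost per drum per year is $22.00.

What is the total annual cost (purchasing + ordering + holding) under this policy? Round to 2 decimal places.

$1,630,881.75

Orders/yr = 16,200/671 = 24.143; ordering cost = 24.143 × $145 = $3,500.75
Average inventory = 671/2 = 335.5; holding cost = 335.5 × $22 = $7,381.00
Purchase cost = D·C = 16,200 × 100 = $1,620,000.00
Total = $3,500.75 + $7,381.00 + $1,620,000.00 = $1,630,881.75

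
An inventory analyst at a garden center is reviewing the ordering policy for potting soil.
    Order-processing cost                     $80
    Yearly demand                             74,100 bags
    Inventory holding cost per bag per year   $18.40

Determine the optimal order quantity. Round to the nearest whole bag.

803 bags

Q* = √(2·D·S / H) = √(2·74,100·80 / 18.4) = √644,347.8 ≈ 802.71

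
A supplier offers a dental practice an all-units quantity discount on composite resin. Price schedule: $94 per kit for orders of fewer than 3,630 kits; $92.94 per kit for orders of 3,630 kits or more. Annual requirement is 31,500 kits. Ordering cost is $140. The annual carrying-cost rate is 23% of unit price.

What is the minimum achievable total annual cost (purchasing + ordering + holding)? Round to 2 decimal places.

$2,967,622.68

H₁ = 23%×$94 = $21.6200;  H₂ = 23%×$92.94 = $21.3762
EOQ₁ = √(2×31,500×140/21.6200) = 638.71  (< 3,630, feasible at tier 1)
EOQ₂ = √(2×31,500×140/21.3762) = 642.35  (< 3,630 → use Q = 3,630 at tier-2 price)
TC(tier 1 (EOQ₁), Q≈638.7) = $2,974,809.00
TC(tier 2, Q≈3,630.0) = $2,967,622.68
Minimum at tier 2: $2,967,622.68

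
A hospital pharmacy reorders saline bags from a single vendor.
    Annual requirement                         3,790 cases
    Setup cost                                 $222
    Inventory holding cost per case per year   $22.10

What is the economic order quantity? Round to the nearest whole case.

276 cases

EOQ = √(2DS/H) = √(2 × 3,790 × 222 / 22.1)
    = √(76,142.99) ≈ 275.94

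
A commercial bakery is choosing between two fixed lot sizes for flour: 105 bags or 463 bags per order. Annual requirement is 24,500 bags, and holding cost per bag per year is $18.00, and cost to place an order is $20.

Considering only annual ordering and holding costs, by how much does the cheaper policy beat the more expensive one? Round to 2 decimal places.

Annual cost at Q: ordering D·S/Q plus holding Q·H/2.
TC(105) = (24,500/105)×20 + (105/2)×18 = $5,611.67
TC(463) = (24,500/463)×20 + (463/2)×18 = $5,225.32
Cheaper: Q = 463.  Difference = $386.35

$386.35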